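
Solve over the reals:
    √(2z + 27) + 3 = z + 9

Isolate the radical: √(2z + 27) = z + 6.
Square both sides: 2z + 27 = (z + 6)².
Expand and rearrange: z² + 10z + 9 = 0.
Solving gives z = -1 or z = -9.
Check each candidate in the original equation:
  z = -1: √(25) = 5, while z + 6 = 5 — valid.
  z = -9: √(9) = 3, while z + 6 = -3 — extraneous.

z = -1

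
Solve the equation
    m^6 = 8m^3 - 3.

Let u = m^3. The equation becomes u^2 - 8u + 3 = 0.
By the quadratic formula, u = sqrt(13) + 4 or u = 4 - sqrt(13).
m^3 = sqrt(13) + 4 gives m = (sqrt(13) + 4)^(1/3) ~= 1.9666.
m^3 = 4 - sqrt(13) gives m = (4 - sqrt(13))^(1/3) ~= 0.7334.

m = 0.7334 or m = 1.9666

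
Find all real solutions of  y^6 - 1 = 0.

y = -1 or y = 1

Let u = y^3. The equation becomes u^2 - 1 = 0.
Factor: (u + 1)(u - 1) = 0, so u = -1 or u = 1.
y^3 = -1 gives y = -1.
y^3 = 1 gives y = 1.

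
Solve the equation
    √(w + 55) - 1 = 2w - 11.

w = 9

Isolate the radical: √(w + 55) = 2w - 10.
Square both sides: w + 55 = (2w - 10)².
Expand and rearrange: 4w² - 41w + 45 = 0.
Solving gives w = 9 or w = 1.25.
Check each candidate in the original equation:
  w = 9: √(64) = 8, while 2w - 10 = 8 — valid.
  w = 1.25: √(56.25) = 7.5, while 2w - 10 = -7.5 — extraneous.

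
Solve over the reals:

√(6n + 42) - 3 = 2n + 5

n = -1

Isolate the radical: √(6n + 42) = 2n + 8.
Square both sides: 6n + 42 = (2n + 8)².
Expand and rearrange: 4n² + 26n + 22 = 0.
Solving gives n = -1 or n = -5.5.
Check each candidate in the original equation:
  n = -1: √(36) = 6, while 2n + 8 = 6 — valid.
  n = -5.5: √(9) = 3, while 2n + 8 = -3 — extraneous.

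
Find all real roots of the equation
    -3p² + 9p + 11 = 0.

p = -0.9324 or p = 3.9324

Discriminant: (9)² − 4·(-3)·11 = 213.
Quadratic formula: p = (-9 ± √213) / (-6).
So p = 3/2 - √(213)/6 ≈ -0.9324 or p = 3/2 + √(213)/6 ≈ 3.9324.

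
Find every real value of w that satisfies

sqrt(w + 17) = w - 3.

Square both sides: w + 17 = (w - 3)^2.
Expand and rearrange: w^2 - 7w - 8 = 0.
Solving gives w = 8 or w = -1.
Check each candidate in the original equation:
  w = 8: sqrt(25) = 5, while w - 3 = 5 — valid.
  w = -1: sqrt(16) = 4, while w - 3 = -4 — extraneous.

w = 8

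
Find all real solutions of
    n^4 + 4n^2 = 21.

n = -1.7321 or n = 1.7321

Let u = n^2. The equation becomes u^2 + 4u - 21 = 0.
Factor: (u + 7)(u - 3) = 0, so u = -7 or u = 3.
n^2 = -7 < 0 has no real solution.
n^2 = 3 gives n = +/-sqrt(3) ~= +/-1.7321.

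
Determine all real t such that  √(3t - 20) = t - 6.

t = 7 or t = 8

Square both sides: 3t - 20 = (t - 6)².
Expand and rearrange: t² - 15t + 56 = 0.
Solving gives t = 8 or t = 7.
Check each candidate in the original equation:
  t = 8: √(4) = 2, while t - 6 = 2 — valid.
  t = 7: √(1) = 1, while t - 6 = 1 — valid.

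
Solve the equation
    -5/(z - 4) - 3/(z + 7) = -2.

Multiply both sides by (z - 4)(z + 7):
-5(z + 7) - 3(z - 4) = -2(z - 4)(z + 7).
Expand and collect terms: -2z^2 + 2z + 79 = 0.
By the quadratic formula, z = (-2 +/- sqrt(636)) / -4, so z ~= -5.8048 or z ~= 6.8048.
Neither value makes a denominator zero (z != 4, z != -7), so both are valid.

z = -5.8048 or z = 6.8048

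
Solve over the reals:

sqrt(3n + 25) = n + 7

n = -3

Square both sides: 3n + 25 = (n + 7)^2.
Expand and rearrange: n^2 + 11n + 24 = 0.
Solving gives n = -3 or n = -8.
Check each candidate in the original equation:
  n = -3: sqrt(16) = 4, while n + 7 = 4 — valid.
  n = -8: sqrt(1) = 1, while n + 7 = -1 — extraneous.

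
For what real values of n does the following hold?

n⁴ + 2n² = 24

Let u = n². The equation becomes u² + 2u - 24 = 0.
Factor: (u - 4)(u + 6) = 0, so u = 4 or u = -6.
n² = 4 gives n = ±2.
n² = -6 < 0 has no real solution.

n = -2 or n = 2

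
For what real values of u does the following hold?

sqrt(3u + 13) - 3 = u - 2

u = 4

Isolate the radical: sqrt(3u + 13) = u + 1.
Square both sides: 3u + 13 = (u + 1)^2.
Expand and rearrange: u^2 - u - 12 = 0.
Solving gives u = 4 or u = -3.
Check each candidate in the original equation:
  u = 4: sqrt(25) = 5, while u + 1 = 5 — valid.
  u = -3: sqrt(4) = 2, while u + 1 = -2 — extraneous.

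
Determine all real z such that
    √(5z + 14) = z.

Square both sides: 5z + 14 = (z)².
Expand and rearrange: z² - 5z - 14 = 0.
Solving gives z = 7 or z = -2.
Check each candidate in the original equation:
  z = 7: √(49) = 7, while z = 7 — valid.
  z = -2: √(4) = 2, while z = -2 — extraneous.

z = 7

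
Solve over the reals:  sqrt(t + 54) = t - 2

t = 10

Square both sides: t + 54 = (t - 2)^2.
Expand and rearrange: t^2 - 5t - 50 = 0.
Solving gives t = 10 or t = -5.
Check each candidate in the original equation:
  t = 10: sqrt(64) = 8, while t - 2 = 8 — valid.
  t = -5: sqrt(49) = 7, while t - 2 = -7 — extraneous.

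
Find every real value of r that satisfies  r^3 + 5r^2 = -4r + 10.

Rearrange: r^3 + 5r^2 + 4r - 10 = 0.
Possible rational roots are divisors of -10. Testing r = 1 gives 0, so (r - 1) is a factor.
Divide: r^3 + 5r^2 + 4r - 10 = (r - 1)(r^2 + 6r + 10).
The quadratic r^2 + 6r + 10 has discriminant -4 < 0, so no further real roots.

r = 1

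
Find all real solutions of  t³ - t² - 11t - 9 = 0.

Possible rational roots are divisors of -9. Testing t = -1 gives 0, so (t + 1) is a factor.
Divide: t³ - t² - 11t - 9 = (t + 1)(t² - 2t - 9).
Apply the quadratic formula to t² - 2t - 9 = 0: t = (2 ± √40)/2, i.e. t ≈ 4.1623 or t ≈ -2.1623.

t = -2.1623 or t = -1 or t = 4.1623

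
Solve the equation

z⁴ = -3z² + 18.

Let u = z². The equation becomes u² + 3u - 18 = 0.
Factor: (u + 6)(u - 3) = 0, so u = -6 or u = 3.
z² = -6 < 0 has no real solution.
z² = 3 gives z = ±√(3) ≈ ±1.7321.

z = -1.7321 or z = 1.7321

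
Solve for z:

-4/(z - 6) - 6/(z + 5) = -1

z = -1.1521 or z = 12.1521

Multiply both sides by (z - 6)(z + 5):
-4(z + 5) - 6(z - 6) = -(z - 6)(z + 5).
Expand and collect terms: -z² + 11z + 14 = 0.
By the quadratic formula, z = (-11 ± √177) / -2, so z ≈ -1.1521 or z ≈ 12.1521.
Neither value makes a denominator zero (z ≠ 6, z ≠ -5), so both are valid.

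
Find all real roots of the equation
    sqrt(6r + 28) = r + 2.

r = 6

Square both sides: 6r + 28 = (r + 2)^2.
Expand and rearrange: r^2 - 2r - 24 = 0.
Solving gives r = 6 or r = -4.
Check each candidate in the original equation:
  r = 6: sqrt(64) = 8, while r + 2 = 8 — valid.
  r = -4: sqrt(4) = 2, while r + 2 = -2 — extraneous.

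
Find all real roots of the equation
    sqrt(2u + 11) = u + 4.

Square both sides: 2u + 11 = (u + 4)^2.
Expand and rearrange: u^2 + 6u + 5 = 0.
Solving gives u = -1 or u = -5.
Check each candidate in the original equation:
  u = -1: sqrt(9) = 3, while u + 4 = 3 — valid.
  u = -5: sqrt(1) = 1, while u + 4 = -1 — extraneous.

u = -1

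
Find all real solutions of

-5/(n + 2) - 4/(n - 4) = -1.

Multiply both sides by (n + 2)(n - 4):
-5(n - 4) - 4(n + 2) = -(n + 2)(n - 4).
Expand and collect terms: -n^2 + 11n - 4 = 0.
By the quadratic formula, n = (-11 +/- sqrt(105)) / -2, so n ~= 0.3765 or n ~= 10.6235.
Neither value makes a denominator zero (n != -2, n != 4), so both are valid.

n = 0.3765 or n = 10.6235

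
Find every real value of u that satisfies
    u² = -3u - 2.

u = -2 or u = -1

Bring every term to one side: u² + 3u + 2 = 0.
Factor: (u + 2)(u + 1) = 0.
So u = -2 or u = -1.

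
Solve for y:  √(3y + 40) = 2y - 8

y = 8

Square both sides: 3y + 40 = (2y - 8)².
Expand and rearrange: 4y² - 35y + 24 = 0.
Solving gives y = 8 or y = 0.75.
Check each candidate in the original equation:
  y = 8: √(64) = 8, while 2y - 8 = 8 — valid.
  y = 0.75: √(42.25) = 6.5, while 2y - 8 = -6.5 — extraneous.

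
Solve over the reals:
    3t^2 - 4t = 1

t = -0.2153 or t = 1.5486

Rearrange to standard form: 3t^2 - 4t - 1 = 0.
Discriminant: (-4)^2 - 4*3*(-1) = 28.
Quadratic formula: t = (4 +/- sqrt(28)) / 6.
So t = 2/3 + sqrt(7)/3 ~= 1.5486 or t = 2/3 - sqrt(7)/3 ~= -0.2153.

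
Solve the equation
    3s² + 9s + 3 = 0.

Discriminant: (9)² − 4·3·3 = 45.
Quadratic formula: s = (-9 ± √45) / 6.
So s = -3/2 + √(5)/2 ≈ -0.382 or s = -3/2 - √(5)/2 ≈ -2.618.

s = -2.618 or s = -0.382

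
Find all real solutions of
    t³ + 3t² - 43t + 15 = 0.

t = -8.3589 or t = 0.3589 or t = 5

Possible rational roots are divisors of 15. Testing t = 5 gives 0, so (t - 5) is a factor.
Divide: t³ + 3t² - 43t + 15 = (t - 5)(t² + 8t - 3).
Apply the quadratic formula to t² + 8t - 3 = 0: t = (-8 ± √76)/2, i.e. t ≈ 0.3589 or t ≈ -8.3589.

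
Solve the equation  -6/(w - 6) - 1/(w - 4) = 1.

w = -1.3723 or w = 4.3723

Multiply both sides by (w - 6)(w - 4):
-6(w - 4) - (w - 6) = (w - 6)(w - 4).
Expand and collect terms: w² - 3w - 6 = 0.
By the quadratic formula, w = (3 ± √33) / 2, so w ≈ 4.3723 or w ≈ -1.3723.
Neither value makes a denominator zero (w ≠ 6, w ≠ 4), so both are valid.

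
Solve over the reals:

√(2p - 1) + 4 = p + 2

p = 5

Isolate the radical: √(2p - 1) = p - 2.
Square both sides: 2p - 1 = (p - 2)².
Expand and rearrange: p² - 6p + 5 = 0.
Solving gives p = 5 or p = 1.
Check each candidate in the original equation:
  p = 5: √(9) = 3, while p - 2 = 3 — valid.
  p = 1: √(1) = 1, while p - 2 = -1 — extraneous.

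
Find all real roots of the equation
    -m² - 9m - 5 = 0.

m = -8.4051 or m = -0.5949

Discriminant: (-9)² − 4·(-1)·(-5) = 61.
Quadratic formula: m = (9 ± √61) / (-2).
So m = -9/2 - √(61)/2 ≈ -8.4051 or m = -9/2 + √(61)/2 ≈ -0.5949.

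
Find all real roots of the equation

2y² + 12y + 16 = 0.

y = -4 or y = -2

Factor: 2(y + 2)(y + 4) = 0.
So y = -2 or y = -4.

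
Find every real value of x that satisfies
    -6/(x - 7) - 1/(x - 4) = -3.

x = 4.1946 or x = 9.1387

Multiply both sides by (x - 7)(x - 4):
-6(x - 4) - (x - 7) = -3(x - 7)(x - 4).
Expand and collect terms: -3x² + 40x - 115 = 0.
By the quadratic formula, x = (-40 ± √220) / -6, so x ≈ 4.1946 or x ≈ 9.1387.
Neither value makes a denominator zero (x ≠ 7, x ≠ 4), so both are valid.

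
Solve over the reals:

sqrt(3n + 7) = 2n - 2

n = 3

Square both sides: 3n + 7 = (2n - 2)^2.
Expand and rearrange: 4n^2 - 11n - 3 = 0.
Solving gives n = 3 or n = -0.25.
Check each candidate in the original equation:
  n = 3: sqrt(16) = 4, while 2n - 2 = 4 — valid.
  n = -0.25: sqrt(6.25) = 2.5, while 2n - 2 = -2.5 — extraneous.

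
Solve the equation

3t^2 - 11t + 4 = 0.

t = 0.4093 or t = 3.2573

Discriminant: (-11)^2 - 4*3*4 = 73.
Quadratic formula: t = (11 +/- sqrt(73)) / 6.
So t = sqrt(73)/6 + 11/6 ~= 3.2573 or t = 11/6 - sqrt(73)/6 ~= 0.4093.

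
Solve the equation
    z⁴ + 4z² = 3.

Let u = z². The equation becomes u² + 4u - 3 = 0.
By the quadratic formula, u = -2 + √(7) or u = -√(7) - 2.
z² = -2 + √(7) gives z = ±√(-2 + √(7)) ≈ ±0.8036.
z² = -√(7) - 2 < 0 has no real solution.

z = -0.8036 or z = 0.8036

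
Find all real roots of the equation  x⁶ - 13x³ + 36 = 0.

x = 1.5874 or x = 2.0801

Let u = x³. The equation becomes u² - 13u + 36 = 0.
Factor: (u - 4)(u - 9) = 0, so u = 4 or u = 9.
x³ = 4 gives x = ∛(4) ≈ 1.5874.
x³ = 9 gives x = ∛(9) ≈ 2.0801.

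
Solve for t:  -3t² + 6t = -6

Rearrange to standard form: -3t² + 6t + 6 = 0.
Discriminant: (6)² − 4·(-3)·6 = 108.
Quadratic formula: t = (-6 ± √108) / (-6).
So t = 1 - √(3) ≈ -0.7321 or t = 1 + √(3) ≈ 2.7321.

t = -0.7321 or t = 2.7321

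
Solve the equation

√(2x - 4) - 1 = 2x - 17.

x = 10

Isolate the radical: √(2x - 4) = 2x - 16.
Square both sides: 2x - 4 = (2x - 16)².
Expand and rearrange: 4x² - 66x + 260 = 0.
Solving gives x = 10 or x = 6.5.
Check each candidate in the original equation:
  x = 10: √(16) = 4, while 2x - 16 = 4 — valid.
  x = 6.5: √(9) = 3, while 2x - 16 = -3 — extraneous.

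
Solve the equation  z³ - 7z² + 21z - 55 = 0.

Possible rational roots are divisors of -55. Testing z = 5 gives 0, so (z - 5) is a factor.
Divide: z³ - 7z² + 21z - 55 = (z - 5)(z² - 2z + 11).
The quadratic z² - 2z + 11 has discriminant -40 < 0, so no further real roots.

z = 5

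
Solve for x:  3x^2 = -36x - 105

Bring every term to one side: 3x^2 + 36x + 105 = 0.
Factor: 3(x + 5)(x + 7) = 0.
So x = -5 or x = -7.

x = -7 or x = -5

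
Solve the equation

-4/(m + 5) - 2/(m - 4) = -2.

Multiply both sides by (m + 5)(m - 4):
-4(m - 4) - 2(m + 5) = -2(m + 5)(m - 4).
Expand and collect terms: -2m² + 4m + 34 = 0.
By the quadratic formula, m = (-4 ± √288) / -4, so m ≈ -3.2426 or m ≈ 5.2426.
Neither value makes a denominator zero (m ≠ -5, m ≠ 4), so both are valid.

m = -3.2426 or m = 5.2426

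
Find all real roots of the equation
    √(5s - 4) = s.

Square both sides: 5s - 4 = (s)².
Expand and rearrange: s² - 5s + 4 = 0.
Solving gives s = 4 or s = 1.
Check each candidate in the original equation:
  s = 4: √(16) = 4, while s = 4 — valid.
  s = 1: √(1) = 1, while s = 1 — valid.

s = 1 or s = 4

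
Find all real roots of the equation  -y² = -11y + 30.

Bring every term to one side: -y² + 11y - 30 = 0.
Factor: -1(y - 6)(y - 5) = 0.
So y = 6 or y = 5.

y = 5 or y = 6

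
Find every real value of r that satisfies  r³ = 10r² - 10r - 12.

r = -0.6904 or r = 2 or r = 8.6904

Rearrange: r³ - 10r² + 10r + 12 = 0.
Possible rational roots are divisors of 12. Testing r = 2 gives 0, so (r - 2) is a factor.
Divide: r³ - 10r² + 10r + 12 = (r - 2)(r² - 8r - 6).
Apply the quadratic formula to r² - 8r - 6 = 0: r = (8 ± √88)/2, i.e. r ≈ 8.6904 or r ≈ -0.6904.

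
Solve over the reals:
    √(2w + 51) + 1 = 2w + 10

Isolate the radical: √(2w + 51) = 2w + 9.
Square both sides: 2w + 51 = (2w + 9)².
Expand and rearrange: 4w² + 34w + 30 = 0.
Solving gives w = -1 or w = -7.5.
Check each candidate in the original equation:
  w = -1: √(49) = 7, while 2w + 9 = 7 — valid.
  w = -7.5: √(36) = 6, while 2w + 9 = -6 — extraneous.

w = -1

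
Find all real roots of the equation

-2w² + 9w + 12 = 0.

Discriminant: (9)² − 4·(-2)·12 = 177.
Quadratic formula: w = (-9 ± √177) / (-4).
So w = 9/4 - √(177)/4 ≈ -1.076 or w = 9/4 + √(177)/4 ≈ 5.576.

w = -1.076 or w = 5.576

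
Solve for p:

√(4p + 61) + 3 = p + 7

p = 5

Isolate the radical: √(4p + 61) = p + 4.
Square both sides: 4p + 61 = (p + 4)².
Expand and rearrange: p² + 4p - 45 = 0.
Solving gives p = 5 or p = -9.
Check each candidate in the original equation:
  p = 5: √(81) = 9, while p + 4 = 9 — valid.
  p = -9: √(25) = 5, while p + 4 = -5 — extraneous.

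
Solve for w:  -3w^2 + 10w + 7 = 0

w = -0.5941 or w = 3.9274

Discriminant: (10)^2 - 4*(-3)*7 = 184.
Quadratic formula: w = (-10 +/- sqrt(184)) / (-6).
So w = 5/3 - sqrt(46)/3 ~= -0.5941 or w = 5/3 + sqrt(46)/3 ~= 3.9274.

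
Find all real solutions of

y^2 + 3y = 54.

y = -9 or y = 6

Bring every term to one side: y^2 + 3y - 54 = 0.
Factor: (y - 6)(y + 9) = 0.
So y = 6 or y = -9.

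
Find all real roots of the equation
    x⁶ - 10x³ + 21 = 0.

x = 1.4422 or x = 1.9129

Let u = x³. The equation becomes u² - 10u + 21 = 0.
Factor: (u - 3)(u - 7) = 0, so u = 3 or u = 7.
x³ = 3 gives x = ∛(3) ≈ 1.4422.
x³ = 7 gives x = ∛(7) ≈ 1.9129.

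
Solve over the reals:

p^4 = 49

p = -2.6458 or p = 2.6458

Let u = p^2. The equation becomes u^2 - 49 = 0.
Factor: (u + 7)(u - 7) = 0, so u = -7 or u = 7.
p^2 = -7 < 0 has no real solution.
p^2 = 7 gives p = +/-sqrt(7) ~= +/-2.6458.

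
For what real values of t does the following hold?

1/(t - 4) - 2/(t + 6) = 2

Multiply both sides by (t - 4)(t + 6):
(t + 6) - 2(t - 4) = 2(t - 4)(t + 6).
Expand and collect terms: 2t^2 + 5t - 62 = 0.
By the quadratic formula, t = (-5 +/- sqrt(521)) / 4, so t ~= 4.4564 or t ~= -6.9564.
Neither value makes a denominator zero (t != 4, t != -6), so both are valid.

t = -6.9564 or t = 4.4564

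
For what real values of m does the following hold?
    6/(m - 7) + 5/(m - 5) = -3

Multiply both sides by (m - 7)(m - 5):
6(m - 5) + 5(m - 7) = -3(m - 7)(m - 5).
Expand and collect terms: -3m² + 25m - 40 = 0.
By the quadratic formula, m = (-25 ± √145) / -6, so m ≈ 2.1597 or m ≈ 6.1736.
Neither value makes a denominator zero (m ≠ 7, m ≠ 5), so both are valid.

m = 2.1597 or m = 6.1736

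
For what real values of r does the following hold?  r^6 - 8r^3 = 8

r = -0.9651 or r = 2.0723

Let u = r^3. The equation becomes u^2 - 8u - 8 = 0.
By the quadratic formula, u = 4 + 2*sqrt(6) or u = 4 - 2*sqrt(6).
r^3 = 4 + 2*sqrt(6) gives r = (4 + 2*sqrt(6))^(1/3) ~= 2.0723.
r^3 = 4 - 2*sqrt(6) gives r = -(-4 + 2*sqrt(6))^(1/3) ~= -0.9651.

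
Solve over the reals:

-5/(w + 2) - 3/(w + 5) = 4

w = -6.0811 or w = -2.9189

Multiply both sides by (w + 2)(w + 5):
-5(w + 5) - 3(w + 2) = 4(w + 2)(w + 5).
Expand and collect terms: 4w² + 36w + 71 = 0.
By the quadratic formula, w = (-36 ± √160) / 8, so w ≈ -2.9189 or w ≈ -6.0811.
Neither value makes a denominator zero (w ≠ -2, w ≠ -5), so both are valid.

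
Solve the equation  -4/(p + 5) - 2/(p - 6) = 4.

p = -6.0433 or p = 5.5433

Multiply both sides by (p + 5)(p - 6):
-4(p - 6) - 2(p + 5) = 4(p + 5)(p - 6).
Expand and collect terms: 4p² + 2p - 134 = 0.
By the quadratic formula, p = (-2 ± √2148) / 8, so p ≈ 5.5433 or p ≈ -6.0433.
Neither value makes a denominator zero (p ≠ -5, p ≠ 6), so both are valid.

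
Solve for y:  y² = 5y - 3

Rearrange to standard form: y² - 5y + 3 = 0.
Discriminant: (-5)² − 4·1·3 = 13.
Quadratic formula: y = (5 ± √13) / 2.
So y = √(13)/2 + 5/2 ≈ 4.3028 or y = 5/2 - √(13)/2 ≈ 0.6972.

y = 0.6972 or y = 4.3028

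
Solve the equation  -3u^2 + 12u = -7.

Rearrange to standard form: -3u^2 + 12u + 7 = 0.
Discriminant: (12)^2 - 4*(-3)*7 = 228.
Quadratic formula: u = (-12 +/- sqrt(228)) / (-6).
So u = 2 - sqrt(57)/3 ~= -0.5166 or u = 2 + sqrt(57)/3 ~= 4.5166.

u = -0.5166 or u = 4.5166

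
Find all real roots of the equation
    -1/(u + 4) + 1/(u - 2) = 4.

Multiply both sides by (u + 4)(u - 2):
-(u - 2) + (u + 4) = 4(u + 4)(u - 2).
Expand and collect terms: 4u² + 8u - 38 = 0.
By the quadratic formula, u = (-8 ± √672) / 8, so u ≈ 2.2404 or u ≈ -4.2404.
Neither value makes a denominator zero (u ≠ -4, u ≠ 2), so both are valid.

u = -4.2404 or u = 2.2404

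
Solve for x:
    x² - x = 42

x = -6 or x = 7

Bring every term to one side: x² - x - 42 = 0.
Factor: (x - 7)(x + 6) = 0.
So x = 7 or x = -6.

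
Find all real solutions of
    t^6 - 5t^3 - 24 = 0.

Let u = t^3. The equation becomes u^2 - 5u - 24 = 0.
Factor: (u + 3)(u - 8) = 0, so u = -3 or u = 8.
t^3 = -3 gives t = -(3)^(1/3) ~= -1.4422.
t^3 = 8 gives t = 2.

t = -1.4422 or t = 2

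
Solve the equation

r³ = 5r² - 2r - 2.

r = -0.4495 or r = 1 or r = 4.4495

Rearrange: r³ - 5r² + 2r + 2 = 0.
Possible rational roots are divisors of 2. Testing r = 1 gives 0, so (r - 1) is a factor.
Divide: r³ - 5r² + 2r + 2 = (r - 1)(r² - 4r - 2).
Apply the quadratic formula to r² - 4r - 2 = 0: r = (4 ± √24)/2, i.e. r ≈ 4.4495 or r ≈ -0.4495.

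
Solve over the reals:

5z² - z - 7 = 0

Discriminant: (-1)² − 4·5·(-7) = 141.
Quadratic formula: z = (1 ± √141) / 10.
So z = 1/10 + √(141)/10 ≈ 1.2874 or z = 1/10 - √(141)/10 ≈ -1.0874.

z = -1.0874 or z = 1.2874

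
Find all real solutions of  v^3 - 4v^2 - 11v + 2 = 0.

v = -2 or v = 0.1716 or v = 5.8284

Possible rational roots are divisors of 2. Testing v = -2 gives 0, so (v + 2) is a factor.
Divide: v^3 - 4v^2 - 11v + 2 = (v + 2)(v^2 - 6v + 1).
Apply the quadratic formula to v^2 - 6v + 1 = 0: v = (6 +/- sqrt(32))/2, i.e. v ~= 5.8284 or v ~= 0.1716.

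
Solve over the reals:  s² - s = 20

Bring every term to one side: s² - s - 20 = 0.
Factor: (s + 4)(s - 5) = 0.
So s = -4 or s = 5.

s = -4 or s = 5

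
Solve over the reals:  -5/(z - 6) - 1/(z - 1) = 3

z = 0.5209 or z = 4.4791

Multiply both sides by (z - 6)(z - 1):
-5(z - 1) - (z - 6) = 3(z - 6)(z - 1).
Expand and collect terms: 3z² - 15z + 7 = 0.
By the quadratic formula, z = (15 ± √141) / 6, so z ≈ 4.4791 or z ≈ 0.5209.
Neither value makes a denominator zero (z ≠ 6, z ≠ 1), so both are valid.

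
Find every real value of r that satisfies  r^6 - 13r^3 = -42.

r = 1.8171 or r = 1.9129

Let u = r^3. The equation becomes u^2 - 13u + 42 = 0.
Factor: (u - 7)(u - 6) = 0, so u = 7 or u = 6.
r^3 = 7 gives r = (7)^(1/3) ~= 1.9129.
r^3 = 6 gives r = (6)^(1/3) ~= 1.8171.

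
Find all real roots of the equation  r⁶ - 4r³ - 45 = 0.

Let u = r³. The equation becomes u² - 4u - 45 = 0.
Factor: (u - 9)(u + 5) = 0, so u = 9 or u = -5.
r³ = 9 gives r = ∛(9) ≈ 2.0801.
r³ = -5 gives r = -∛(5) ≈ -1.71.

r = -1.71 or r = 2.0801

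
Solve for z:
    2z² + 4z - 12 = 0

Discriminant: (4)² − 4·2·(-12) = 112.
Quadratic formula: z = (-4 ± √112) / 4.
So z = -1 + √(7) ≈ 1.6458 or z = -√(7) - 1 ≈ -3.6458.

z = -3.6458 or z = 1.6458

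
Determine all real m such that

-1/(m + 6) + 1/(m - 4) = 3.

Multiply both sides by (m + 6)(m - 4):
-(m - 4) + (m + 6) = 3(m + 6)(m - 4).
Expand and collect terms: 3m^2 + 6m - 82 = 0.
By the quadratic formula, m = (-6 +/- sqrt(1020)) / 6, so m ~= 4.3229 or m ~= -6.3229.
Neither value makes a denominator zero (m != -6, m != 4), so both are valid.

m = -6.3229 or m = 4.3229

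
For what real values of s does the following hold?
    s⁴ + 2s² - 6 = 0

s = -1.2829 or s = 1.2829

Let u = s². The equation becomes u² + 2u - 6 = 0.
By the quadratic formula, u = -1 + √(7) or u = -√(7) - 1.
s² = -1 + √(7) gives s = ±√(-1 + √(7)) ≈ ±1.2829.
s² = -√(7) - 1 < 0 has no real solution.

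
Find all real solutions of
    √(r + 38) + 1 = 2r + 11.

Isolate the radical: √(r + 38) = 2r + 10.
Square both sides: r + 38 = (2r + 10)².
Expand and rearrange: 4r² + 39r + 62 = 0.
Solving gives r = -2 or r = -7.75.
Check each candidate in the original equation:
  r = -2: √(36) = 6, while 2r + 10 = 6 — valid.
  r = -7.75: √(30.25) = 5.5, while 2r + 10 = -5.5 — extraneous.

r = -2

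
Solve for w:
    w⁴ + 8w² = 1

w = -0.3509 or w = 0.3509

Let u = w². The equation becomes u² + 8u - 1 = 0.
By the quadratic formula, u = -4 + √(17) or u = -√(17) - 4.
w² = -4 + √(17) gives w = ±√(-4 + √(17)) ≈ ±0.3509.
w² = -√(17) - 4 < 0 has no real solution.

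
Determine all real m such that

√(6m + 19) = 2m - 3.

m = 5

Square both sides: 6m + 19 = (2m - 3)².
Expand and rearrange: 4m² - 18m - 10 = 0.
Solving gives m = 5 or m = -0.5.
Check each candidate in the original equation:
  m = 5: √(49) = 7, while 2m - 3 = 7 — valid.
  m = -0.5: √(16) = 4, while 2m - 3 = -4 — extraneous.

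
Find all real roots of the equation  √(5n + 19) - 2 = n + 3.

Isolate the radical: √(5n + 19) = n + 5.
Square both sides: 5n + 19 = (n + 5)².
Expand and rearrange: n² + 5n + 6 = 0.
Solving gives n = -2 or n = -3.
Check each candidate in the original equation:
  n = -2: √(9) = 3, while n + 5 = 3 — valid.
  n = -3: √(4) = 2, while n + 5 = 2 — valid.

n = -3 or n = -2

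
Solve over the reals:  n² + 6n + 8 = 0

Factor: (n + 2)(n + 4) = 0.
So n = -2 or n = -4.

n = -4 or n = -2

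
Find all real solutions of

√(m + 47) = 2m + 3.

Square both sides: m + 47 = (2m + 3)².
Expand and rearrange: 4m² + 11m - 38 = 0.
Solving gives m = 2 or m = -4.75.
Check each candidate in the original equation:
  m = 2: √(49) = 7, while 2m + 3 = 7 — valid.
  m = -4.75: √(42.25) = 6.5, while 2m + 3 = -6.5 — extraneous.

m = 2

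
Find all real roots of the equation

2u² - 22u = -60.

Bring every term to one side: 2u² - 22u + 60 = 0.
Factor: 2(u - 5)(u - 6) = 0.
So u = 5 or u = 6.

u = 5 or u = 6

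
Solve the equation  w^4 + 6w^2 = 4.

Let u = w^2. The equation becomes u^2 + 6u - 4 = 0.
By the quadratic formula, u = -3 + sqrt(13) or u = -sqrt(13) - 3.
w^2 = -3 + sqrt(13) gives w = +/-sqrt(-3 + sqrt(13)) ~= +/-0.7782.
w^2 = -sqrt(13) - 3 < 0 has no real solution.

w = -0.7782 or w = 0.7782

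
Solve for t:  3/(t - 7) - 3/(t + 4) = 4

t = -4.7048 or t = 7.7048

Multiply both sides by (t - 7)(t + 4):
3(t + 4) - 3(t - 7) = 4(t - 7)(t + 4).
Expand and collect terms: 4t² - 12t - 145 = 0.
By the quadratic formula, t = (12 ± √2464) / 8, so t ≈ 7.7048 or t ≈ -4.7048.
Neither value makes a denominator zero (t ≠ 7, t ≠ -4), so both are valid.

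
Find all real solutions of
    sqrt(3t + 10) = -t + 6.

t = 2

Square both sides: 3t + 10 = (-t + 6)^2.
Expand and rearrange: t^2 - 15t + 26 = 0.
Solving gives t = 13 or t = 2.
Check each candidate in the original equation:
  t = 13: sqrt(49) = 7, while -t + 6 = -7 — extraneous.
  t = 2: sqrt(16) = 4, while -t + 6 = 4 — valid.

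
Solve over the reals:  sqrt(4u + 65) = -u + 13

u = 4

Square both sides: 4u + 65 = (-u + 13)^2.
Expand and rearrange: u^2 - 30u + 104 = 0.
Solving gives u = 26 or u = 4.
Check each candidate in the original equation:
  u = 26: sqrt(169) = 13, while -u + 13 = -13 — extraneous.
  u = 4: sqrt(81) = 9, while -u + 13 = 9 — valid.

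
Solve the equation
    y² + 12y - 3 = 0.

y = -12.245 or y = 0.245

Discriminant: (12)² − 4·1·(-3) = 156.
Quadratic formula: y = (-12 ± √156) / 2.
So y = -6 + √(39) ≈ 0.245 or y = -√(39) - 6 ≈ -12.245.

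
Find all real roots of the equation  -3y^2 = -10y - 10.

y = -0.8054 or y = 4.1387

Rearrange to standard form: -3y^2 + 10y + 10 = 0.
Discriminant: (10)^2 - 4*(-3)*10 = 220.
Quadratic formula: y = (-10 +/- sqrt(220)) / (-6).
So y = 5/3 - sqrt(55)/3 ~= -0.8054 or y = 5/3 + sqrt(55)/3 ~= 4.1387.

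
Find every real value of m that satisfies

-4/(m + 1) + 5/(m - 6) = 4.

Multiply both sides by (m + 1)(m - 6):
-4(m - 6) + 5(m + 1) = 4(m + 1)(m - 6).
Expand and collect terms: 4m² - 21m - 53 = 0.
By the quadratic formula, m = (21 ± √1289) / 8, so m ≈ 7.1128 or m ≈ -1.8628.
Neither value makes a denominator zero (m ≠ -1, m ≠ 6), so both are valid.

m = -1.8628 or m = 7.1128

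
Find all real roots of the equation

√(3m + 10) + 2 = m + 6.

Isolate the radical: √(3m + 10) = m + 4.
Square both sides: 3m + 10 = (m + 4)².
Expand and rearrange: m² + 5m + 6 = 0.
Solving gives m = -2 or m = -3.
Check each candidate in the original equation:
  m = -2: √(4) = 2, while m + 4 = 2 — valid.
  m = -3: √(1) = 1, while m + 4 = 1 — valid.

m = -3 or m = -2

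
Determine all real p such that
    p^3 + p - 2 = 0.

p = 1

Possible rational roots are divisors of -2. Testing p = 1 gives 0, so (p - 1) is a factor.
Divide: p^3 + p - 2 = (p - 1)(p^2 + p + 2).
The quadratic p^2 + p + 2 has discriminant -7 < 0, so no further real roots.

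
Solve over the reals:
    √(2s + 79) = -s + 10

s = 1

Square both sides: 2s + 79 = (-s + 10)².
Expand and rearrange: s² - 22s + 21 = 0.
Solving gives s = 21 or s = 1.
Check each candidate in the original equation:
  s = 21: √(121) = 11, while -s + 10 = -11 — extraneous.
  s = 1: √(81) = 9, while -s + 10 = 9 — valid.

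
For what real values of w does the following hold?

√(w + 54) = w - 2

Square both sides: w + 54 = (w - 2)².
Expand and rearrange: w² - 5w - 50 = 0.
Solving gives w = 10 or w = -5.
Check each candidate in the original equation:
  w = 10: √(64) = 8, while w - 2 = 8 — valid.
  w = -5: √(49) = 7, while w - 2 = -7 — extraneous.

w = 10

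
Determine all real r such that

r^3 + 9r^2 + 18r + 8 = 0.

r = -6.3723 or r = -2 or r = -0.6277

Possible rational roots are divisors of 8. Testing r = -2 gives 0, so (r + 2) is a factor.
Divide: r^3 + 9r^2 + 18r + 8 = (r + 2)(r^2 + 7r + 4).
Apply the quadratic formula to r^2 + 7r + 4 = 0: r = (-7 +/- sqrt(33))/2, i.e. r ~= -0.6277 or r ~= -6.3723.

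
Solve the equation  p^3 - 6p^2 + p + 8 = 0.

p = -1 or p = 1.4384 or p = 5.5616

Possible rational roots are divisors of 8. Testing p = -1 gives 0, so (p + 1) is a factor.
Divide: p^3 - 6p^2 + p + 8 = (p + 1)(p^2 - 7p + 8).
Apply the quadratic formula to p^2 - 7p + 8 = 0: p = (7 +/- sqrt(17))/2, i.e. p ~= 5.5616 or p ~= 1.4384.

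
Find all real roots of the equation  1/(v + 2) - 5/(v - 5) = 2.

v = -1.1583 or v = 2.1583

Multiply both sides by (v + 2)(v - 5):
(v - 5) - 5(v + 2) = 2(v + 2)(v - 5).
Expand and collect terms: 2v² - 2v - 5 = 0.
By the quadratic formula, v = (2 ± √44) / 4, so v ≈ 2.1583 or v ≈ -1.1583.
Neither value makes a denominator zero (v ≠ -2, v ≠ 5), so both are valid.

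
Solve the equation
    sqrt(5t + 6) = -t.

t = -1

Square both sides: 5t + 6 = (-t)^2.
Expand and rearrange: t^2 - 5t - 6 = 0.
Solving gives t = 6 or t = -1.
Check each candidate in the original equation:
  t = 6: sqrt(36) = 6, while -t = -6 — extraneous.
  t = -1: sqrt(1) = 1, while -t = 1 — valid.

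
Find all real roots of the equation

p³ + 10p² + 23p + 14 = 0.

p = -7 or p = -2 or p = -1

Possible rational roots are divisors of 14. Testing p = -2 gives 0, so (p + 2) is a factor.
Divide: p³ + 10p² + 23p + 14 = (p + 2)(p² + 8p + 7).
Factor the quadratic: p = -1 or p = -7.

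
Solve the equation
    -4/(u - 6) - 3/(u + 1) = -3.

Multiply both sides by (u - 6)(u + 1):
-4(u + 1) - 3(u - 6) = -3(u - 6)(u + 1).
Expand and collect terms: -3u^2 + 22u + 4 = 0.
By the quadratic formula, u = (-22 +/- sqrt(532)) / -6, so u ~= -0.1775 or u ~= 7.5109.
Neither value makes a denominator zero (u != 6, u != -1), so both are valid.

u = -0.1775 or u = 7.5109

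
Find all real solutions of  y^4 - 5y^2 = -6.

Let u = y^2. The equation becomes u^2 - 5u + 6 = 0.
Factor: (u - 2)(u - 3) = 0, so u = 2 or u = 3.
y^2 = 2 gives y = +/-sqrt(2) ~= +/-1.4142.
y^2 = 3 gives y = +/-sqrt(3) ~= +/-1.7321.

y = -1.7321 or y = -1.4142 or y = 1.4142 or y = 1.7321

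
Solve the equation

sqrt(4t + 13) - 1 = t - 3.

Isolate the radical: sqrt(4t + 13) = t - 2.
Square both sides: 4t + 13 = (t - 2)^2.
Expand and rearrange: t^2 - 8t - 9 = 0.
Solving gives t = 9 or t = -1.
Check each candidate in the original equation:
  t = 9: sqrt(49) = 7, while t - 2 = 7 — valid.
  t = -1: sqrt(9) = 3, while t - 2 = -3 — extraneous.

t = 9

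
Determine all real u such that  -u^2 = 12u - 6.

Rearrange to standard form: -u^2 - 12u + 6 = 0.
Discriminant: (-12)^2 - 4*(-1)*6 = 168.
Quadratic formula: u = (12 +/- sqrt(168)) / (-2).
So u = -sqrt(42) - 6 ~= -12.4807 or u = -6 + sqrt(42) ~= 0.4807.

u = -12.4807 or u = 0.4807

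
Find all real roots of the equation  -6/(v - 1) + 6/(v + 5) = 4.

v = -2

Multiply both sides by (v - 1)(v + 5):
-6(v + 5) + 6(v - 1) = 4(v - 1)(v + 5).
Expand and collect terms: 4v² + 16v + 16 = 0.
This has the repeated root v = -2.
Neither value makes a denominator zero (v ≠ 1, v ≠ -5), so both are valid.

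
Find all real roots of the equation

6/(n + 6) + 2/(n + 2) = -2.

Multiply both sides by (n + 6)(n + 2):
6(n + 2) + 2(n + 6) = -2(n + 6)(n + 2).
Expand and collect terms: -2n² - 24n - 48 = 0.
By the quadratic formula, n = (24 ± √192) / -4, so n ≈ -9.4641 or n ≈ -2.5359.
Neither value makes a denominator zero (n ≠ -6, n ≠ -2), so both are valid.

n = -9.4641 or n = -2.5359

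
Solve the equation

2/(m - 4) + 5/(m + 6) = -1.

Multiply both sides by (m - 4)(m + 6):
2(m + 6) + 5(m - 4) = -(m - 4)(m + 6).
Expand and collect terms: -m^2 - 9m + 32 = 0.
By the quadratic formula, m = (9 +/- sqrt(209)) / -2, so m ~= -11.7284 or m ~= 2.7284.
Neither value makes a denominator zero (m != 4, m != -6), so both are valid.

m = -11.7284 or m = 2.7284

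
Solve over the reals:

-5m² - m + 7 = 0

Discriminant: (-1)² − 4·(-5)·7 = 141.
Quadratic formula: m = (1 ± √141) / (-10).
So m = -√(141)/10 - 1/10 ≈ -1.2874 or m = -1/10 + √(141)/10 ≈ 1.0874.

m = -1.2874 or m = 1.0874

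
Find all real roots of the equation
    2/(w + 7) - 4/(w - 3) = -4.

Multiply both sides by (w + 7)(w - 3):
2(w - 3) - 4(w + 7) = -4(w + 7)(w - 3).
Expand and collect terms: -4w² - 14w + 118 = 0.
By the quadratic formula, w = (14 ± √2084) / -8, so w ≈ -7.4564 or w ≈ 3.9564.
Neither value makes a denominator zero (w ≠ -7, w ≠ 3), so both are valid.

w = -7.4564 or w = 3.9564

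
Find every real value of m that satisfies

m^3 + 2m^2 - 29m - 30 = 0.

Possible rational roots are divisors of -30. Testing m = 5 gives 0, so (m - 5) is a factor.
Divide: m^3 + 2m^2 - 29m - 30 = (m - 5)(m^2 + 7m + 6).
Factor the quadratic: m = -1 or m = -6.

m = -6 or m = -1 or m = 5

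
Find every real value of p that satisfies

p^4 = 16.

Let u = p^2. The equation becomes u^2 - 16 = 0.
Factor: (u + 4)(u - 4) = 0, so u = -4 or u = 4.
p^2 = -4 < 0 has no real solution.
p^2 = 4 gives p = +/-2.

p = -2 or p = 2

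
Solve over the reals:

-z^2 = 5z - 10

z = -6.5311 or z = 1.5311

Rearrange to standard form: -z^2 - 5z + 10 = 0.
Discriminant: (-5)^2 - 4*(-1)*10 = 65.
Quadratic formula: z = (5 +/- sqrt(65)) / (-2).
So z = -sqrt(65)/2 - 5/2 ~= -6.5311 or z = -5/2 + sqrt(65)/2 ~= 1.5311.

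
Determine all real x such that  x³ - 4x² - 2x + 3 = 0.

Possible rational roots are divisors of 3. Testing x = -1 gives 0, so (x + 1) is a factor.
Divide: x³ - 4x² - 2x + 3 = (x + 1)(x² - 5x + 3).
Apply the quadratic formula to x² - 5x + 3 = 0: x = (5 ± √13)/2, i.e. x ≈ 4.3028 or x ≈ 0.6972.

x = -1 or x = 0.6972 or x = 4.3028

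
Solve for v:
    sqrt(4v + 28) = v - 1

v = 9

Square both sides: 4v + 28 = (v - 1)^2.
Expand and rearrange: v^2 - 6v - 27 = 0.
Solving gives v = 9 or v = -3.
Check each candidate in the original equation:
  v = 9: sqrt(64) = 8, while v - 1 = 8 — valid.
  v = -3: sqrt(16) = 4, while v - 1 = -4 — extraneous.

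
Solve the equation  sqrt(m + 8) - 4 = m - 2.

Isolate the radical: sqrt(m + 8) = m + 2.
Square both sides: m + 8 = (m + 2)^2.
Expand and rearrange: m^2 + 3m - 4 = 0.
Solving gives m = 1 or m = -4.
Check each candidate in the original equation:
  m = 1: sqrt(9) = 3, while m + 2 = 3 — valid.
  m = -4: sqrt(4) = 2, while m + 2 = -2 — extraneous.

m = 1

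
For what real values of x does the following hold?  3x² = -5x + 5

x = -2.3699 or x = 0.7033

Rearrange to standard form: 3x² + 5x - 5 = 0.
Discriminant: (5)² − 4·3·(-5) = 85.
Quadratic formula: x = (-5 ± √85) / 6.
So x = -5/6 + √(85)/6 ≈ 0.7033 or x = -√(85)/6 - 5/6 ≈ -2.3699.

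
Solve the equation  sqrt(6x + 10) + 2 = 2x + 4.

x = 1

Isolate the radical: sqrt(6x + 10) = 2x + 2.
Square both sides: 6x + 10 = (2x + 2)^2.
Expand and rearrange: 4x^2 + 2x - 6 = 0.
Solving gives x = 1 or x = -1.5.
Check each candidate in the original equation:
  x = 1: sqrt(16) = 4, while 2x + 2 = 4 — valid.
  x = -1.5: sqrt(1) = 1, while 2x + 2 = -1 — extraneous.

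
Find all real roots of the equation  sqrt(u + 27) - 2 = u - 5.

u = 9

Isolate the radical: sqrt(u + 27) = u - 3.
Square both sides: u + 27 = (u - 3)^2.
Expand and rearrange: u^2 - 7u - 18 = 0.
Solving gives u = 9 or u = -2.
Check each candidate in the original equation:
  u = 9: sqrt(36) = 6, while u - 3 = 6 — valid.
  u = -2: sqrt(25) = 5, while u - 3 = -5 — extraneous.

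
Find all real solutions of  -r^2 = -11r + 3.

r = 0.2798 or r = 10.7202

Rearrange to standard form: -r^2 + 11r - 3 = 0.
Discriminant: (11)^2 - 4*(-1)*(-3) = 109.
Quadratic formula: r = (-11 +/- sqrt(109)) / (-2).
So r = 11/2 - sqrt(109)/2 ~= 0.2798 or r = sqrt(109)/2 + 11/2 ~= 10.7202.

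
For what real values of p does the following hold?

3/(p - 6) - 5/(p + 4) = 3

p = -5.5337 or p = 6.867

Multiply both sides by (p - 6)(p + 4):
3(p + 4) - 5(p - 6) = 3(p - 6)(p + 4).
Expand and collect terms: 3p² - 4p - 114 = 0.
By the quadratic formula, p = (4 ± √1384) / 6, so p ≈ 6.867 or p ≈ -5.5337.
Neither value makes a denominator zero (p ≠ 6, p ≠ -4), so both are valid.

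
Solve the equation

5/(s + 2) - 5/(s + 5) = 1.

s = -7.6533 or s = 0.6533

Multiply both sides by (s + 2)(s + 5):
5(s + 5) - 5(s + 2) = (s + 2)(s + 5).
Expand and collect terms: s² + 7s - 5 = 0.
By the quadratic formula, s = (-7 ± √69) / 2, so s ≈ 0.6533 or s ≈ -7.6533.
Neither value makes a denominator zero (s ≠ -2, s ≠ -5), so both are valid.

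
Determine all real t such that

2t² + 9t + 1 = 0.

t = -4.386 or t = -0.114

Discriminant: (9)² − 4·2·1 = 73.
Quadratic formula: t = (-9 ± √73) / 4.
So t = -9/4 + √(73)/4 ≈ -0.114 or t = -9/4 - √(73)/4 ≈ -4.386.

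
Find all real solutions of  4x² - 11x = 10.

x = -0.7204 or x = 3.4704

Rearrange to standard form: 4x² - 11x - 10 = 0.
Discriminant: (-11)² − 4·4·(-10) = 281.
Quadratic formula: x = (11 ± √281) / 8.
So x = 11/8 + √(281)/8 ≈ 3.4704 or x = 11/8 - √(281)/8 ≈ -0.7204.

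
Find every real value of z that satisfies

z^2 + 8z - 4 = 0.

Discriminant: (8)^2 - 4*1*(-4) = 80.
Quadratic formula: z = (-8 +/- sqrt(80)) / 2.
So z = -4 + 2*sqrt(5) ~= 0.4721 or z = -2*sqrt(5) - 4 ~= -8.4721.

z = -8.4721 or z = 0.4721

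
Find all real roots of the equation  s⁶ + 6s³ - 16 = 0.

Let u = s³. The equation becomes u² + 6u - 16 = 0.
Factor: (u - 2)(u + 8) = 0, so u = 2 or u = -8.
s³ = 2 gives s = ∛(2) ≈ 1.2599.
s³ = -8 gives s = -2.

s = -2 or s = 1.2599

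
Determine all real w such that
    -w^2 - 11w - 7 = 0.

Discriminant: (-11)^2 - 4*(-1)*(-7) = 93.
Quadratic formula: w = (11 +/- sqrt(93)) / (-2).
So w = -11/2 - sqrt(93)/2 ~= -10.3218 or w = -11/2 + sqrt(93)/2 ~= -0.6782.

w = -10.3218 or w = -0.6782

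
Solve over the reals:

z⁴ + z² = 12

z = -1.7321 or z = 1.7321

Let u = z². The equation becomes u² + u - 12 = 0.
Factor: (u + 4)(u - 3) = 0, so u = -4 or u = 3.
z² = -4 < 0 has no real solution.
z² = 3 gives z = ±√(3) ≈ ±1.7321.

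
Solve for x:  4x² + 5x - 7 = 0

Discriminant: (5)² − 4·4·(-7) = 137.
Quadratic formula: x = (-5 ± √137) / 8.
So x = -5/8 + √(137)/8 ≈ 0.8381 or x = -√(137)/8 - 5/8 ≈ -2.0881.

x = -2.0881 or x = 0.8381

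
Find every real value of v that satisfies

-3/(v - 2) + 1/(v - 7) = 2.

v = 0.6088 or v = 7.3912

Multiply both sides by (v - 2)(v - 7):
-3(v - 7) + (v - 2) = 2(v - 2)(v - 7).
Expand and collect terms: 2v² - 16v + 9 = 0.
By the quadratic formula, v = (16 ± √184) / 4, so v ≈ 7.3912 or v ≈ 0.6088.
Neither value makes a denominator zero (v ≠ 2, v ≠ 7), so both are valid.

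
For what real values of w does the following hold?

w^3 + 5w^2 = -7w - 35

w = -5

Rearrange: w^3 + 5w^2 + 7w + 35 = 0.
Possible rational roots are divisors of 35. Testing w = -5 gives 0, so (w + 5) is a factor.
Divide: w^3 + 5w^2 + 7w + 35 = (w + 5)(w^2 + 7).
The quadratic w^2 + 7 has discriminant -28 < 0, so no further real roots.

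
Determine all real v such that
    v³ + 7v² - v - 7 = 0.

v = -7 or v = -1 or v = 1

Possible rational roots are divisors of -7. Testing v = 1 gives 0, so (v - 1) is a factor.
Divide: v³ + 7v² - v - 7 = (v - 1)(v² + 8v + 7).
Factor the quadratic: v = -1 or v = -7.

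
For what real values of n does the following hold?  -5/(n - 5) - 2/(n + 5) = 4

n = -5.5671 or n = 3.8171

Multiply both sides by (n - 5)(n + 5):
-5(n + 5) - 2(n - 5) = 4(n - 5)(n + 5).
Expand and collect terms: 4n^2 + 7n - 85 = 0.
By the quadratic formula, n = (-7 +/- sqrt(1409)) / 8, so n ~= 3.8171 or n ~= -5.5671.
Neither value makes a denominator zero (n != 5, n != -5), so both are valid.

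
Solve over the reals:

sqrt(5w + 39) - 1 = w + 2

Isolate the radical: sqrt(5w + 39) = w + 3.
Square both sides: 5w + 39 = (w + 3)^2.
Expand and rearrange: w^2 + w - 30 = 0.
Solving gives w = 5 or w = -6.
Check each candidate in the original equation:
  w = 5: sqrt(64) = 8, while w + 3 = 8 — valid.
  w = -6: sqrt(9) = 3, while w + 3 = -3 — extraneous.

w = 5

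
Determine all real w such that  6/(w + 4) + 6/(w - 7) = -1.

w = -12.6394 or w = 3.6394

Multiply both sides by (w + 4)(w - 7):
6(w - 7) + 6(w + 4) = -(w + 4)(w - 7).
Expand and collect terms: -w^2 - 9w + 46 = 0.
By the quadratic formula, w = (9 +/- sqrt(265)) / -2, so w ~= -12.6394 or w ~= 3.6394.
Neither value makes a denominator zero (w != -4, w != 7), so both are valid.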